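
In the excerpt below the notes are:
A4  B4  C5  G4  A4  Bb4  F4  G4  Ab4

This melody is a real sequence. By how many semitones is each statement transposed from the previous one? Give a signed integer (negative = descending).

-2

The 3-note cells begin on A4, G4, F4 — each down a 2nd from the last.
Counting half-steps from A4 to G4: -2.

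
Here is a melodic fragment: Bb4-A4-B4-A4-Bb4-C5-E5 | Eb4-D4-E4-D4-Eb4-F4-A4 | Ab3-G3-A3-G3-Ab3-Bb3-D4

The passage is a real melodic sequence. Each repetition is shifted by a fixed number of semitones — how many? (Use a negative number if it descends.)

Taking 7-note groups, the heads are Bb4, Eb4, Ab3: the pattern moves down a 5th.
Counting half-steps from Bb4 to Eb4: -7.

-7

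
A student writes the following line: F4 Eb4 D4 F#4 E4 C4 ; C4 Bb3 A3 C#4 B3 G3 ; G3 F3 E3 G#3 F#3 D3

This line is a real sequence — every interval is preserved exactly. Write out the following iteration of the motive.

Unit = 6 notes; the statements start on F4, C4, G3, moving down a 4th each time.
From D3 the exact shape gives D3 C3 B2 D#3 C#3 A2.

D3 C3 B2 D#3 C#3 A2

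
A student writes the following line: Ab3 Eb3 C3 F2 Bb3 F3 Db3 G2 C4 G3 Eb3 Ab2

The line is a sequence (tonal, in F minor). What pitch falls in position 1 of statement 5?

Eb4

With 4-note cells, note 1 of each statement runs Ab3, Bb3, C4.
Extending up a 2nd: Db4 → Eb4.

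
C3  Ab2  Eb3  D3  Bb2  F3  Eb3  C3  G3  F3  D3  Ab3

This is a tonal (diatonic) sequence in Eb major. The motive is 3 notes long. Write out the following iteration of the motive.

Unit = 3 notes; the statements start on C3, D3, Eb3, F3, moving up a 2nd each time.
From G3 the diatonic shape gives G3 Eb3 Bb3.

G3 Eb3 Bb3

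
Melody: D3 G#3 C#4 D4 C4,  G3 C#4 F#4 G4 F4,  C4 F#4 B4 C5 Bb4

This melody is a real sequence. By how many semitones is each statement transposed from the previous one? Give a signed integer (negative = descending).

The 5-note cells begin on D3, G3, C4 — each up a 4th from the last.
D3→G3 is 55 − 50 = 5 semitones.

5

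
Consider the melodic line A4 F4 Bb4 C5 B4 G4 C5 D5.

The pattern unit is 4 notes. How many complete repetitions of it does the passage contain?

2

8 notes in groups of 4 gives 8/4 = 2 statements.
Starts: A4, B4 — each up a 2nd.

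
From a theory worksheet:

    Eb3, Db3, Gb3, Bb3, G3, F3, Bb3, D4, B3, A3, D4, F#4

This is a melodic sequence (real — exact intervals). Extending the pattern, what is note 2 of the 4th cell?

With 4-note cells, note 2 of each statement runs Db3, F3, A3.
From A3, up a 3rd gives C#4.

C#4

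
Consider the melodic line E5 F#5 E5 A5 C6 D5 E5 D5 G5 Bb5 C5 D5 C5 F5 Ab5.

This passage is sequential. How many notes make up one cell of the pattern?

Try groups of 5 (3 cells in 15 notes):
E5 F#5 E5 A5 C6 | D5 E5 D5 G5 Bb5 | C5 D5 C5 F5 Ab5
Every group is a transposition down a 2nd of the one before; no shorter unit works.

5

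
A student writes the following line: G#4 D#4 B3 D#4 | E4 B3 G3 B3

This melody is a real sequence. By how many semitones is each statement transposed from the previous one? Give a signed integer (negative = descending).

-4

Taking 4-note groups, the heads are G#4, E4: the pattern moves down a 3rd.
G#4→E4 is 64 − 68 = -4 semitones.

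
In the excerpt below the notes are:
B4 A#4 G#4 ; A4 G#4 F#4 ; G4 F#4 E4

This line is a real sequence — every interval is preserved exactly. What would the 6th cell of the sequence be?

With a 3-note motive the entries are B4, A4, G4, each down a 2nd from the previous.
Continuing the starts: F4 → Eb4 → Db4.
Statement 6 starts on Db4 and keeps the same exact contour: Db4 C4 Bb3.

Db4 C4 Bb3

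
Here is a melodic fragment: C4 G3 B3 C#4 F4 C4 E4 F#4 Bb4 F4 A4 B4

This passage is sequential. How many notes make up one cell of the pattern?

Try groups of 4 (3 cells in 12 notes):
C4 G3 B3 C#4 | F4 C4 E4 F#4 | Bb4 F4 A4 B4
Every group is a transposition up a 4th of the one before; no shorter unit works.

4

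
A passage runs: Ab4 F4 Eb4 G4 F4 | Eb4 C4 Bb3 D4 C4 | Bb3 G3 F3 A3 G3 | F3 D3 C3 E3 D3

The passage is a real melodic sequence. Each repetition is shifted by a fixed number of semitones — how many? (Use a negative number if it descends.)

Unit = 5 notes; the statements start on Ab4, Eb4, Bb3, F3, moving down a 4th each time.
Ab4→Eb4 is 63 − 68 = -5 semitones.

-5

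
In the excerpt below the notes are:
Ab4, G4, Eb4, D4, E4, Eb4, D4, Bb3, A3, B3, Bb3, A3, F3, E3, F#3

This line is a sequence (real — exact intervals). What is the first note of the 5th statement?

C3

Taking 5-note groups, the heads are Ab4, Eb4, Bb3: the pattern moves down a 4th.
Continuing: F3 → C3. Statement 5 starts on C3.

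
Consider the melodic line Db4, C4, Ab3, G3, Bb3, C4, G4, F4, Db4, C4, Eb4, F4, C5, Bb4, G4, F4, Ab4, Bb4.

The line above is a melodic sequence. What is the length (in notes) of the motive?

18 notes total. Splitting into 3 groups of 6:
Db4 C4 Ab3 G3 Bb3 C4 | G4 F4 Db4 C4 Eb4 F4 | C5 Bb4 G4 F4 Ab4 Bb4
Each cell is the previous one up a 4th — so the unit is 6 notes.

6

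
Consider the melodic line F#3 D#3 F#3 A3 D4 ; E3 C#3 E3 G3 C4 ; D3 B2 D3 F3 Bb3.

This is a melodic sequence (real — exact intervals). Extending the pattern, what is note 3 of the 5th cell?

Bb2

With 5-note cells, note 3 of each statement runs F#3, E3, D3.
Each moves down a 2nd. Continuing: C3 → Bb2.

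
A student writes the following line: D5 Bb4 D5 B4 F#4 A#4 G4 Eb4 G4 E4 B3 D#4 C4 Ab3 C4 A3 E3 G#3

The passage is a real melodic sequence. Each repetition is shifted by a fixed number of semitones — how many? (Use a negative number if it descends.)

Taking 6-note groups, the heads are D5, G4, C4: the pattern moves down a 5th.
Counting half-steps from D5 to G4: -7.

-7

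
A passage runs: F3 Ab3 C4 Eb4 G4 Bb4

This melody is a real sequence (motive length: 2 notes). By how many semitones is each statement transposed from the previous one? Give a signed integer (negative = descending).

7

Taking 2-note groups, the heads are F3, C4, G4: the pattern moves up a 5th.
F3→C4 is 60 − 53 = 7 semitones.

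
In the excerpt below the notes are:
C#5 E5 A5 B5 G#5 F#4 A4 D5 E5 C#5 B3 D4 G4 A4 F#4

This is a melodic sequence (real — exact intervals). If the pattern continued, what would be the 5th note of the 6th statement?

With 5-note cells, note 5 of each statement runs G#5, C#5, F#4.
Each moves down a 5th. Continuing: B3 → E3 → A2.

A2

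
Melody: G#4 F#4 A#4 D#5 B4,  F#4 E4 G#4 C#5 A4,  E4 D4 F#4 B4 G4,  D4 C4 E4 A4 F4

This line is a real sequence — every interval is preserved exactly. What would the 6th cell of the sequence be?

Bb3 Ab3 C4 F4 Db4

The 5-note cells begin on G#4, F#4, E4, D4 — each down a 2nd from the last.
Extending down a 2nd: C4 → Bb3.
So cell 6 is Bb3 Ab3 C4 F4 Db4.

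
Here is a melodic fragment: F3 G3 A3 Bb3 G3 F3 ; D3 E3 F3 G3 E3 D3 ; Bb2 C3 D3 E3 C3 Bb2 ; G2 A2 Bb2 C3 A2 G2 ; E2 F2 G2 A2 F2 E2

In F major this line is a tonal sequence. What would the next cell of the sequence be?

C2 D2 E2 F2 D2 C2

Taking 6-note groups, the heads are F3, D3, Bb2, G2, E2: the pattern moves down a 3rd.
So cell 6 is C2 D2 E2 F2 D2 C2.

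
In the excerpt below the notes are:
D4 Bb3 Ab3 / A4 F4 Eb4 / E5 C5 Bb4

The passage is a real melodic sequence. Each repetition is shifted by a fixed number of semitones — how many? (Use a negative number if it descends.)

7

Taking 3-note groups, the heads are D4, A4, E5: the pattern moves up a 5th.
Counting half-steps from D4 to A4: 7.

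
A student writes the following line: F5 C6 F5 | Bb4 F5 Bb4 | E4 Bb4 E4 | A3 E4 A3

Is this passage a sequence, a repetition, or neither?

sequence

Each 3-note cell is the previous one transposed down a 5th.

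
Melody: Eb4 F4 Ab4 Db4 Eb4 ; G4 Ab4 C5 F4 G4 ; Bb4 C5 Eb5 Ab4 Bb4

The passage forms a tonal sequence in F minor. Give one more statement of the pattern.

Db5 Eb5 G5 C5 Db5

The 5-note cells begin on Eb4, G4, Bb4 — each up a 3rd from the last.
From Db5 the diatonic shape gives Db5 Eb5 G5 C5 Db5.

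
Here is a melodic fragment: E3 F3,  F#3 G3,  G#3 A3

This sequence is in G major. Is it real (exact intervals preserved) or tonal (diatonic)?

Each cell has the same semitone pattern (1,) — intervals are preserved exactly.
And F3 lies outside G major, so the sequence is real rather than tonal.

real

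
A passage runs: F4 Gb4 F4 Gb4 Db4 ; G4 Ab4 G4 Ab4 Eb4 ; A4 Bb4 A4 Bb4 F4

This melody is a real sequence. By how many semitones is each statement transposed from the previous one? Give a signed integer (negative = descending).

Unit = 5 notes; the statements start on F4, G4, A4, moving up a 2nd each time.
Counting half-steps from F4 to G4: 2.

2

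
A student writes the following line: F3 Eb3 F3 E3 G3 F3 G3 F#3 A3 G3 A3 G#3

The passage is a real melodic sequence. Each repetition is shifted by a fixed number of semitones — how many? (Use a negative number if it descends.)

2

The 4-note cells begin on F3, G3, A3 — each up a 2nd from the last.
Counting half-steps from F3 to G3: 2.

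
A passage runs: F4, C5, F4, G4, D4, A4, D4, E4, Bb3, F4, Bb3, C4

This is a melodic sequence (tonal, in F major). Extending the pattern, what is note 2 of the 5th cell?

Bb3

The unit is 4 notes. Position-2 pitches of the 3 shown cells: C5, A4, F4.
Carrying that down a 3rd forward: D4 → Bb3.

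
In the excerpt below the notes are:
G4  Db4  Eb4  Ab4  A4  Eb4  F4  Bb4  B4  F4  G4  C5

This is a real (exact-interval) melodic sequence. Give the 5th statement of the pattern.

Unit = 4 notes; the statements start on G4, A4, B4, moving up a 2nd each time.
Extending up a 2nd: C#5 → D#5.
So cell 5 is D#5 A4 B4 E5.

D#5 A4 B4 E5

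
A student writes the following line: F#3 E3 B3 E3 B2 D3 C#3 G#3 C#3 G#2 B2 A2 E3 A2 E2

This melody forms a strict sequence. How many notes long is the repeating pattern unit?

There are 15 notes; a 5-note unit gives 3 cells:
F#3 E3 B3 E3 B2 | D3 C#3 G#3 C#3 G#2 | B2 A2 E3 A2 E2
Every group is a transposition down a 3rd of the one before; no shorter unit works.

5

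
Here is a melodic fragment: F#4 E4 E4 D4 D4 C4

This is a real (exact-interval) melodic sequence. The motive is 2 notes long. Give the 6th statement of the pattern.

The 2-note cells begin on F#4, E4, D4 — each down a 2nd from the last.
Continuing the starts: C4 → Bb3 → Ab3.
So cell 6 is Ab3 Gb3.

Ab3 Gb3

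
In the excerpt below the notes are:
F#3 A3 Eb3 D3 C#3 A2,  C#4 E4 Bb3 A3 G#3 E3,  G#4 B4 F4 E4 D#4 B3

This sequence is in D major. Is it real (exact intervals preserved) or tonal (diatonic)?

Each cell has the same semitone pattern (3, -6, -1, -1, -4) — intervals are preserved exactly.
And Eb3 lies outside D major, so the sequence is real rather than tonal.

real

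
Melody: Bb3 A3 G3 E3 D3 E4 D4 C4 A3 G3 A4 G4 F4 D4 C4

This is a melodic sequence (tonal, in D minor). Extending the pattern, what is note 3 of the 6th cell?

The unit is 5 notes. Position-3 pitches of the 3 shown cells: G3, C4, F4.
Each moves up a 4th. Continuing: Bb4 → E5 → A5.

A5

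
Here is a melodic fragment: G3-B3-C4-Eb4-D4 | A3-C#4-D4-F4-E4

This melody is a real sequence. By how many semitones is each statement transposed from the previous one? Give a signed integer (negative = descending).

2

Taking 5-note groups, the heads are G3, A3: the pattern moves up a 2nd.
Counting half-steps from G3 to A3: 2.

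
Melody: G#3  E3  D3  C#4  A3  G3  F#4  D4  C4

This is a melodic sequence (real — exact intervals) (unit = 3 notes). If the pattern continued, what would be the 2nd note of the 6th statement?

F5

With 3-note cells, note 2 of each statement runs E3, A3, D4.
Each moves up a 4th. Continuing: G4 → C5 → F5.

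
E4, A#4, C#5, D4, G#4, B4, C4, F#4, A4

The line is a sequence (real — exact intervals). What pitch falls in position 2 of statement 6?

C4

Grouping in 3s, the 2nd note of each cell is A#4, G#4, F#4.
Each moves down a 2nd. Continuing: E4 → D4 → C4.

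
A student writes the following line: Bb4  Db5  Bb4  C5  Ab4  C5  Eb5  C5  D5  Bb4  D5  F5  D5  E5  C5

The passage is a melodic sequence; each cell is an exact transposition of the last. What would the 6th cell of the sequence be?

G#5 B5 G#5 A#5 F#5

Taking 5-note groups, the heads are Bb4, C5, D5: the pattern moves up a 2nd.
Continuing the starts: E5 → F#5 → G#5.
From G#5 the exact shape gives G#5 B5 G#5 A#5 F#5.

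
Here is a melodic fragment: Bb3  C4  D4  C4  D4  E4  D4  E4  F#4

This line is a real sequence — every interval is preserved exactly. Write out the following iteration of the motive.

Unit = 3 notes; the statements start on Bb3, C4, D4, moving up a 2nd each time.
So cell 4 is E4 F#4 G#4.

E4 F#4 G#4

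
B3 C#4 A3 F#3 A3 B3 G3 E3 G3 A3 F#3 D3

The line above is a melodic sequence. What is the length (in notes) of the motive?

Try groups of 4 (3 cells in 12 notes):
B3 C#4 A3 F#3 | A3 B3 G3 E3 | G3 A3 F#3 D3
Every group is a transposition down a 2nd of the one before; no shorter unit works.

4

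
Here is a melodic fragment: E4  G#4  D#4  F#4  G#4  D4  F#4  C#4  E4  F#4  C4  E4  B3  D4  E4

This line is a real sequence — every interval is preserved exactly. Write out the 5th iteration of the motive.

Taking 5-note groups, the heads are E4, D4, C4: the pattern moves down a 2nd.
Carrying on: Bb3 → Ab3.
From Ab3 the exact shape gives Ab3 C4 G3 Bb3 C4.

Ab3 C4 G3 Bb3 C4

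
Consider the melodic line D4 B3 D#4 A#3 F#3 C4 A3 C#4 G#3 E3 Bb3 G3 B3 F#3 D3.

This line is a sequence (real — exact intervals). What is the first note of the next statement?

Ab3

Unit = 5 notes; the statements start on D4, C4, Bb3, moving down a 2nd each time.
The next head, down a 2nd from Bb3, is Ab3.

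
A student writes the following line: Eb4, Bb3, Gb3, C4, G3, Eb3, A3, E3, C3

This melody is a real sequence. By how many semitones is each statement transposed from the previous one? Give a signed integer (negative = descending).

With a 3-note motive the entries are Eb4, C4, A3, each down a 3rd from the previous.
Eb4 to C4 spans -3 semitones.

-3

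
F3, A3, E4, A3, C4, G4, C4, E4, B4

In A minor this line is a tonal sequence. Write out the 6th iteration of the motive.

B4 D5 A5

The 3-note cells begin on F3, A3, C4 — each up a 3rd from the last.
Continuing the starts: E4 → G4 → B4.
From B4 the diatonic shape gives B4 D5 A5.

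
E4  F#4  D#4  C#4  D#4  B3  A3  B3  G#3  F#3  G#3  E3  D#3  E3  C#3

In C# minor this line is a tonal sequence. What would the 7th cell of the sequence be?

Unit = 3 notes; the statements start on E4, C#4, A3, F#3, D#3, moving down a 3rd each time.
Extending down a 3rd: B2 → G#2.
So cell 7 is G#2 A2 F#2.

G#2 A2 F#2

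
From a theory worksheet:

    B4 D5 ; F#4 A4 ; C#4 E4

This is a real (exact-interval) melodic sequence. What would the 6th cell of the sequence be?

Unit = 2 notes; the statements start on B4, F#4, C#4, moving down a 4th each time.
Continuing the starts: G#3 → D#3 → A#2.
From A#2 the exact shape gives A#2 C#3.

A#2 C#3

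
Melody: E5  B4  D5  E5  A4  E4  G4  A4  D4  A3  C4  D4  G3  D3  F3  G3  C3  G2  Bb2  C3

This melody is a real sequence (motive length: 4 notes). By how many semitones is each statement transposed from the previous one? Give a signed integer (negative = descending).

-7

Unit = 4 notes; the statements start on E5, A4, D4, G3, C3, moving down a 5th each time.
E5 to A4 spans -7 semitones.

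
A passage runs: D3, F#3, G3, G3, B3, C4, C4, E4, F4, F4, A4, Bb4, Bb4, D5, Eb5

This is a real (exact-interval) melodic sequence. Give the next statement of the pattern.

Eb5 G5 Ab5

The 3-note cells begin on D3, G3, C4, F4, Bb4 — each up a 4th from the last.
So cell 6 is Eb5 G5 Ab5.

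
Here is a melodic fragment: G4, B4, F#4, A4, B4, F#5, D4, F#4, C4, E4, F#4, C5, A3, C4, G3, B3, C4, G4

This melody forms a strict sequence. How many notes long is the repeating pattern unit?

6

18 notes total. Splitting into 3 groups of 6:
G4 B4 F#4 A4 B4 F#5 | D4 F#4 C4 E4 F#4 C5 | A3 C4 G3 B3 C4 G4
That's a consistent down a 4th shift per cell, and no other grouping gives one.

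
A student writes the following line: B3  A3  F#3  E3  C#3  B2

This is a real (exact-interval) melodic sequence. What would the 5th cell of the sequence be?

Taking 2-note groups, the heads are B3, F#3, C#3: the pattern moves down a 4th.
Extending down a 4th: G#2 → D#2.
So cell 5 is D#2 C#2.

D#2 C#2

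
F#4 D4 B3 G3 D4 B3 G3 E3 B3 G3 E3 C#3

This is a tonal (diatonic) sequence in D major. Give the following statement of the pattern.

Taking 4-note groups, the heads are F#4, D4, B3: the pattern moves down a 3rd.
Statement 4 starts on G3 and keeps the same diatonic contour: G3 E3 C#3 A2.

G3 E3 C#3 A2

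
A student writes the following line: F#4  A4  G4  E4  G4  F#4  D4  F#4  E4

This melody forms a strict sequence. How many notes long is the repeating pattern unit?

There are 9 notes; a 3-note unit gives 3 cells:
F#4 A4 G4 | E4 G4 F#4 | D4 F#4 E4
That's a consistent down a 2nd shift per cell, and no other grouping gives one.

3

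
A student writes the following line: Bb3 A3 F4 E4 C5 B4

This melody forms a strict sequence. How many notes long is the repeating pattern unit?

There are 6 notes; a 2-note unit gives 3 cells:
Bb3 A3 | F4 E4 | C5 B4
That's a consistent up a 5th shift per cell, and no other grouping gives one.

2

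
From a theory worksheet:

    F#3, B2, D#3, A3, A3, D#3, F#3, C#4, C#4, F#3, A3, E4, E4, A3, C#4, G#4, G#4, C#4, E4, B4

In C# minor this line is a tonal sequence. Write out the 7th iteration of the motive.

D#5 G#4 B4 F#5

Unit = 4 notes; the statements start on F#3, A3, C#4, E4, G#4, moving up a 3rd each time.
Carrying on: B4 → D#5.
So cell 7 is D#5 G#4 B4 F#5.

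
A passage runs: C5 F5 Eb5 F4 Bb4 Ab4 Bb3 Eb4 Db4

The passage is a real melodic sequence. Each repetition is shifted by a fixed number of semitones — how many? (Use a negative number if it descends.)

The 3-note cells begin on C5, F4, Bb3 — each down a 5th from the last.
C5→F4 is 65 − 72 = -7 semitones.

-7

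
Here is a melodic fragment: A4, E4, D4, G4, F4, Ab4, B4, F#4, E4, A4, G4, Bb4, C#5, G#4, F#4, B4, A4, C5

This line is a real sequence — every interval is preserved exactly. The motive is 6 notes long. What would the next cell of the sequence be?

D#5 A#4 G#4 C#5 B4 D5

The 6-note cells begin on A4, B4, C#5 — each up a 2nd from the last.
Statement 4 starts on D#5 and keeps the same exact contour: D#5 A#4 G#4 C#5 B4 D5.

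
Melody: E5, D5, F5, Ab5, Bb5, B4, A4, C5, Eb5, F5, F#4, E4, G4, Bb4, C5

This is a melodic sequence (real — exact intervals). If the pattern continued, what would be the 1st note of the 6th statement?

Grouping in 5s, the 1st note of each cell is E5, B4, F#4.
Carrying that down a 4th forward: C#4 → G#3 → D#3.

D#3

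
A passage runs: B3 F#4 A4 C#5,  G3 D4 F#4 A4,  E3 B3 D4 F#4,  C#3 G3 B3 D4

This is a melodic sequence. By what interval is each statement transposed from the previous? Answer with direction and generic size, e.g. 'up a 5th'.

With a 4-note motive the entries are B3, G3, E3, C#3, each down a 3rd from the previous.
B3 to G3 is down a 3rd.

down a 3rd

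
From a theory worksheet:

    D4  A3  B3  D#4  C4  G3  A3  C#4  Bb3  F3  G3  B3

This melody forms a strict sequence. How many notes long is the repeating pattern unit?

4

12 notes total. Splitting into 3 groups of 4:
D4 A3 B3 D#4 | C4 G3 A3 C#4 | Bb3 F3 G3 B3
Each cell is the previous one down a 2nd — so the unit is 4 notes.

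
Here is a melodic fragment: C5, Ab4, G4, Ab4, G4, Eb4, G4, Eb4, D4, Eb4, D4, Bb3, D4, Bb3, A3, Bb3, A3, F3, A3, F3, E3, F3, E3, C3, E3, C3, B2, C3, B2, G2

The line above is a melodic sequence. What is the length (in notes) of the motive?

6

Try groups of 6 (5 cells in 30 notes):
C5 Ab4 G4 Ab4 G4 Eb4 | G4 Eb4 D4 Eb4 D4 Bb3 | D4 Bb3 A3 Bb3 A3 F3 | A3 F3 E3 F3 E3 C3 | E3 C3 B2 C3 B2 G2
That's a consistent down a 4th shift per cell, and no other grouping gives one.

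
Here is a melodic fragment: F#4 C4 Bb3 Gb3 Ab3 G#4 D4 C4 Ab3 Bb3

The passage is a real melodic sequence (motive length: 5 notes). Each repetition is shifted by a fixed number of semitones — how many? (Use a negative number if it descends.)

2

The 5-note cells begin on F#4, G#4 — each up a 2nd from the last.
F#4→G#4 is 68 − 66 = 2 semitones.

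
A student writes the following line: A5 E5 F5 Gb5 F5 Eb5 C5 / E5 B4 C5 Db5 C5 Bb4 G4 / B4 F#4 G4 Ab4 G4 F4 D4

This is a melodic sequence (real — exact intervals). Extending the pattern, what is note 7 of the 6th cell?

B2

Grouping in 7s, the 7th note of each cell is C5, G4, D4.
Extending down a 4th: A3 → E3 → B2.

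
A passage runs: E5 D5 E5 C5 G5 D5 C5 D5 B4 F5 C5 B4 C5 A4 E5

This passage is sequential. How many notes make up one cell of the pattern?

Try groups of 5 (3 cells in 15 notes):
E5 D5 E5 C5 G5 | D5 C5 D5 B4 F5 | C5 B4 C5 A4 E5
That's a consistent down a 2nd shift per cell, and no other grouping gives one.

5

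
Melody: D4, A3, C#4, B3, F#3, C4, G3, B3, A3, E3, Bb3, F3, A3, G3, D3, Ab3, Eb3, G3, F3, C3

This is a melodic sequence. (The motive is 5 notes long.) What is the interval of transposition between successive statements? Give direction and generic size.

The 5-note cells begin on D4, C4, Bb3, Ab3 — each down a 2nd from the last.
From D4 to C4: down a 2nd.

down a 2nd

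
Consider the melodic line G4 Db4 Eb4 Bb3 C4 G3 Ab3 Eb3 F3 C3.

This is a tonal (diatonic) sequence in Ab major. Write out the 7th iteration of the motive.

The 2-note cells begin on G4, Eb4, C4, Ab3, F3 — each down a 3rd from the last.
Carrying on: Db3 → Bb2.
From Bb2 the diatonic shape gives Bb2 F2.

Bb2 F2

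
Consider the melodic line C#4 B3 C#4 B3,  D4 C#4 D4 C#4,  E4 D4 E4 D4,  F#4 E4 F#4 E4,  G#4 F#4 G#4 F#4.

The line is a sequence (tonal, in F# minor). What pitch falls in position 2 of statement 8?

The unit is 4 notes. Position-2 pitches of the 5 shown cells: B3, C#4, D4, E4, F#4.
Extending up a 2nd: G#4 → A4 → B4.

B4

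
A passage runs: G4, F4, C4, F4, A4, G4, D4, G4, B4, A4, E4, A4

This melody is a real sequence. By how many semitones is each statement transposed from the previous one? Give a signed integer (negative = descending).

2

With a 4-note motive the entries are G4, A4, B4, each up a 2nd from the previous.
G4→A4 is 69 − 67 = 2 semitones.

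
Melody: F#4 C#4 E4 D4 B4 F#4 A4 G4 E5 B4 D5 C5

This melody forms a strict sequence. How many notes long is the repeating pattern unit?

Try groups of 4 (3 cells in 12 notes):
F#4 C#4 E4 D4 | B4 F#4 A4 G4 | E5 B4 D5 C5
Each cell is the previous one up a 4th — so the unit is 4 notes.

4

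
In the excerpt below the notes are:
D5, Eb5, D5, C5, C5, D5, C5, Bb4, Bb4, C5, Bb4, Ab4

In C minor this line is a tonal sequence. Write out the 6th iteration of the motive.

F4 G4 F4 Eb4

Taking 4-note groups, the heads are D5, C5, Bb4: the pattern moves down a 2nd.
Continuing the starts: Ab4 → G4 → F4.
Statement 6 starts on F4 and keeps the same diatonic contour: F4 G4 F4 Eb4.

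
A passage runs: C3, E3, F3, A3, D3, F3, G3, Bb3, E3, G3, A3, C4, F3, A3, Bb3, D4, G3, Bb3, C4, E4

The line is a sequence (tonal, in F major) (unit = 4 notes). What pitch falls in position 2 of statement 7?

The unit is 4 notes. Position-2 pitches of the 5 shown cells: E3, F3, G3, A3, Bb3.
Carrying that up a 2nd forward: C4 → D4.

D4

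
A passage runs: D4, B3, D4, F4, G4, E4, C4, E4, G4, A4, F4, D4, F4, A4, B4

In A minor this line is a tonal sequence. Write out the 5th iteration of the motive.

Taking 5-note groups, the heads are D4, E4, F4: the pattern moves up a 2nd.
Carrying on: G4 → A4.
Statement 5 starts on A4 and keeps the same diatonic contour: A4 F4 A4 C5 D5.

A4 F4 A4 C5 D5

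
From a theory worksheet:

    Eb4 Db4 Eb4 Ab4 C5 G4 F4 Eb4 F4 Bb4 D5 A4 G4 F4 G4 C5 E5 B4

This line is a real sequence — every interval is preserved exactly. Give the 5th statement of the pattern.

B4 A4 B4 E5 G#5 D#5

With a 6-note motive the entries are Eb4, F4, G4, each up a 2nd from the previous.
Continuing the starts: A4 → B4.
From B4 the exact shape gives B4 A4 B4 E5 G#5 D#5.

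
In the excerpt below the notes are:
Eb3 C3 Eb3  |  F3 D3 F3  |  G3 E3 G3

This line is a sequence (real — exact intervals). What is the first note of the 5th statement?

B3

Taking 3-note groups, the heads are Eb3, F3, G3: the pattern moves up a 2nd.
Continuing: A3 → B3. Statement 5 starts on B3.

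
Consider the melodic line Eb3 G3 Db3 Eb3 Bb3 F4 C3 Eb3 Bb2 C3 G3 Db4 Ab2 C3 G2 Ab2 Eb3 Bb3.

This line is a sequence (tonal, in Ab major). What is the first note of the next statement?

Taking 6-note groups, the heads are Eb3, C3, Ab2: the pattern moves down a 3rd.
One more step down a 3rd gives F2.

F2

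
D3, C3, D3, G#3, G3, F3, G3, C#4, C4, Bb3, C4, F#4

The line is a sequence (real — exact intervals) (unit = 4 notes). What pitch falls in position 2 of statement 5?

With 4-note cells, note 2 of each statement runs C3, F3, Bb3.
Extending up a 4th: Eb4 → Ab4.

Ab4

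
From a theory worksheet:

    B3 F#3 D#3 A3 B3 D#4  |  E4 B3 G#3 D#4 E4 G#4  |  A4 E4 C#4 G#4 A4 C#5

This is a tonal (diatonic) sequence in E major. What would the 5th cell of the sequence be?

Unit = 6 notes; the statements start on B3, E4, A4, moving up a 4th each time.
Extending up a 4th: D#5 → G#5.
So cell 5 is G#5 D#5 B4 F#5 G#5 B5.

G#5 D#5 B4 F#5 G#5 B5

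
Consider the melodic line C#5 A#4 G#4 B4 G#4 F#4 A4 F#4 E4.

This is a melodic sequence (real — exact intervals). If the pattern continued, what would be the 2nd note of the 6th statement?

C4

The unit is 3 notes. Position-2 pitches of the 3 shown cells: A#4, G#4, F#4.
Extending down a 2nd: E4 → D4 → C4.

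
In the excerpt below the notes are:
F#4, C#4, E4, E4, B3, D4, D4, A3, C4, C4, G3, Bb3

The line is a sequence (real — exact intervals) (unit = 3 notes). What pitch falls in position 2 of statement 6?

Eb3

With 3-note cells, note 2 of each statement runs C#4, B3, A3, G3.
Carrying that down a 2nd forward: F3 → Eb3.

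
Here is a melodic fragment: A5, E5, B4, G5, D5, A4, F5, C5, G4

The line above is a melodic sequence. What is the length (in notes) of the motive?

3

There are 9 notes; a 3-note unit gives 3 cells:
A5 E5 B4 | G5 D5 A4 | F5 C5 G4
Every group is a transposition down a 2nd of the one before; no shorter unit works.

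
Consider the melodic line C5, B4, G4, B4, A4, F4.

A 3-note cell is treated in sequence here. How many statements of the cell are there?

6 notes in groups of 3 gives 6/3 = 2 statements.
Starts: C5, B4 — each down a 2nd.

2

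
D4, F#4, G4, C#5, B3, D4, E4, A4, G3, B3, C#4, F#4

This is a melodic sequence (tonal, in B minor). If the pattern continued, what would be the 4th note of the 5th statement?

The unit is 4 notes. Position-4 pitches of the 3 shown cells: C#5, A4, F#4.
Carrying that down a 3rd forward: D4 → B3.

B3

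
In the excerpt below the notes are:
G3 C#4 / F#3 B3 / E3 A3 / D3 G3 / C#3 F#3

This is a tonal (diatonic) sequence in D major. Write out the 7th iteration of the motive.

With a 2-note motive the entries are G3, F#3, E3, D3, C#3, each down a 2nd from the previous.
Continuing the starts: B2 → A2.
So cell 7 is A2 D3.

A2 D3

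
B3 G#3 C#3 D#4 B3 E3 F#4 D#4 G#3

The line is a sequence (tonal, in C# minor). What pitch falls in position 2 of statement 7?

E5

With 3-note cells, note 2 of each statement runs G#3, B3, D#4.
Extending up a 3rd: F#4 → A4 → C#5 → E5.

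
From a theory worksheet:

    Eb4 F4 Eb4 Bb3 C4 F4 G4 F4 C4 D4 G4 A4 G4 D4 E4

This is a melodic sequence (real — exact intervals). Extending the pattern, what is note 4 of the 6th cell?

The unit is 5 notes. Position-4 pitches of the 3 shown cells: Bb3, C4, D4.
Extending up a 2nd: E4 → F#4 → G#4.

G#4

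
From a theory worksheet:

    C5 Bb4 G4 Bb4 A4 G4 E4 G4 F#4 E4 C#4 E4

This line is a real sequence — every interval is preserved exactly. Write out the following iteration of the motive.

The 4-note cells begin on C5, A4, F#4 — each down a 3rd from the last.
Statement 4 starts on D#4 and keeps the same exact contour: D#4 C#4 A#3 C#4.

D#4 C#4 A#3 C#4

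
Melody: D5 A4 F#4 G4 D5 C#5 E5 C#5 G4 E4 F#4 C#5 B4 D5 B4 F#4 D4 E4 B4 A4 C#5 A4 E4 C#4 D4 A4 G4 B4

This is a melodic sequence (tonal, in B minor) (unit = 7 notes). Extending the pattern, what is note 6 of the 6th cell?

The unit is 7 notes. Position-6 pitches of the 4 shown cells: C#5, B4, A4, G4.
Each moves down a 2nd. Continuing: F#4 → E4.

E4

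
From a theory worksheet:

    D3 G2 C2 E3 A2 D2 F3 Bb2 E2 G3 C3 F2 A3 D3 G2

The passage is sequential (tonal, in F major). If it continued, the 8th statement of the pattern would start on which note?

Taking 3-note groups, the heads are D3, E3, F3, G3, A3: the pattern moves up a 2nd.
Extending the heads up a 2nd: Bb3 → C4 → D4.

D4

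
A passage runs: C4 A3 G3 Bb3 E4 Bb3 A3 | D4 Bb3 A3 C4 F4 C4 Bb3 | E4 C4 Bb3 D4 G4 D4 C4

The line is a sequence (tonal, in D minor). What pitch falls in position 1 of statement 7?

Bb4

Grouping in 7s, the 1st note of each cell is C4, D4, E4.
Carrying that up a 2nd forward: F4 → G4 → A4 → Bb4.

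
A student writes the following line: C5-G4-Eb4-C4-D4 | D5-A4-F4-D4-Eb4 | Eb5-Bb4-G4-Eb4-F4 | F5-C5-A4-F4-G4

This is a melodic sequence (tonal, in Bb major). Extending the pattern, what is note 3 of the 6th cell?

C5

Grouping in 5s, the 3rd note of each cell is Eb4, F4, G4, A4.
Extending up a 2nd: Bb4 → C5.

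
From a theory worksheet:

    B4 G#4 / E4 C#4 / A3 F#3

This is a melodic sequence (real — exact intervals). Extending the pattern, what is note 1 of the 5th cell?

G2

The unit is 2 notes. Position-1 pitches of the 3 shown cells: B4, E4, A3.
Carrying that down a 5th forward: D3 → G2.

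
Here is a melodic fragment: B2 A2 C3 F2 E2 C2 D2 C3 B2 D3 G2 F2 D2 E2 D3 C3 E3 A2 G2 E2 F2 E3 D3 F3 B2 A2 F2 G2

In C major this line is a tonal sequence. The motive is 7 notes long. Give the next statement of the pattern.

F3 E3 G3 C3 B2 G2 A2

Taking 7-note groups, the heads are B2, C3, D3, E3: the pattern moves up a 2nd.
So cell 5 is F3 E3 G3 C3 B2 G2 A2.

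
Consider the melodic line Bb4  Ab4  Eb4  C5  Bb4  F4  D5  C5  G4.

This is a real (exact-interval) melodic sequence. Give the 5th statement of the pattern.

The 3-note cells begin on Bb4, C5, D5 — each up a 2nd from the last.
Extending up a 2nd: E5 → F#5.
Statement 5 starts on F#5 and keeps the same exact contour: F#5 E5 B4.

F#5 E5 B4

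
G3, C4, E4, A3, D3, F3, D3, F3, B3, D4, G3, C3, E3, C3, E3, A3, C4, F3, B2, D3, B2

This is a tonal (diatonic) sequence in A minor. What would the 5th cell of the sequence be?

Unit = 7 notes; the statements start on G3, F3, E3, moving down a 2nd each time.
Continuing the starts: D3 → C3.
So cell 5 is C3 F3 A3 D3 G2 B2 G2.

C3 F3 A3 D3 G2 B2 G2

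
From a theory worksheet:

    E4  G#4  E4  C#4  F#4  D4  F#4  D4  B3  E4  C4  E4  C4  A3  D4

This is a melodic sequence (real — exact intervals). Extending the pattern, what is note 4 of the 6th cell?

Grouping in 5s, the 4th note of each cell is C#4, B3, A3.
Carrying that down a 2nd forward: G3 → F3 → Eb3.

Eb3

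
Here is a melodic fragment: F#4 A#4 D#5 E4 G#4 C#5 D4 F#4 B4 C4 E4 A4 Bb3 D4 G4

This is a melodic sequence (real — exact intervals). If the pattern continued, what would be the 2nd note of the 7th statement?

Bb3

Grouping in 3s, the 2nd note of each cell is A#4, G#4, F#4, E4, D4.
Extending down a 2nd: C4 → Bb3.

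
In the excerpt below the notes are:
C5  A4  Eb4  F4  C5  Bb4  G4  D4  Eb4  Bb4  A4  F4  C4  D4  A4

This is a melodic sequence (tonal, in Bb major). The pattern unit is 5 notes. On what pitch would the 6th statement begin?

Eb4

Taking 5-note groups, the heads are C5, Bb4, A4: the pattern moves down a 2nd.
Continuing: G4 → F4 → Eb4. Statement 6 starts on Eb4.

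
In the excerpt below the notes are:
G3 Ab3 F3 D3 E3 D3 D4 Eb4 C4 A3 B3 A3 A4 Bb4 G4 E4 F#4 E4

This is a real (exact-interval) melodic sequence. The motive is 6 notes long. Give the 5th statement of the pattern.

B5 C6 A5 F#5 G#5 F#5

Taking 6-note groups, the heads are G3, D4, A4: the pattern moves up a 5th.
Extending up a 5th: E5 → B5.
So cell 5 is B5 C6 A5 F#5 G#5 F#5.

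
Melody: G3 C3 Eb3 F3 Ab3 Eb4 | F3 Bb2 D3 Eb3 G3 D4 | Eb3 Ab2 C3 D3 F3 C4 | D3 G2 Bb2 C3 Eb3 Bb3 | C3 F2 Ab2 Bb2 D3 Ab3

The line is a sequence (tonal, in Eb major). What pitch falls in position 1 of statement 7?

The unit is 6 notes. Position-1 pitches of the 5 shown cells: G3, F3, Eb3, D3, C3.
Carrying that down a 2nd forward: Bb2 → Ab2.

Ab2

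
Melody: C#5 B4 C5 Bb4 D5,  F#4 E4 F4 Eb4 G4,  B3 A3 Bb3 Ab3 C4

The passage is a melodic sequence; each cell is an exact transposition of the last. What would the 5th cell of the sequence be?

A2 G2 Ab2 Gb2 Bb2

Taking 5-note groups, the heads are C#5, F#4, B3: the pattern moves down a 5th.
Extending down a 5th: E3 → A2.
From A2 the exact shape gives A2 G2 Ab2 Gb2 Bb2.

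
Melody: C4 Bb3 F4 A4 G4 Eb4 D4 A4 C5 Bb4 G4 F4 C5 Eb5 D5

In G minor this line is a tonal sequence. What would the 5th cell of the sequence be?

D5 C5 G5 Bb5 A5

With a 5-note motive the entries are C4, Eb4, G4, each up a 3rd from the previous.
Continuing the starts: Bb4 → D5.
From D5 the diatonic shape gives D5 C5 G5 Bb5 A5.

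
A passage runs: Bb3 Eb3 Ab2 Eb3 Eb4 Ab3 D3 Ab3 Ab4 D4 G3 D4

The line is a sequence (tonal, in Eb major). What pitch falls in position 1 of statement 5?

G5

The unit is 4 notes. Position-1 pitches of the 3 shown cells: Bb3, Eb4, Ab4.
Carrying that up a 4th forward: D5 → G5.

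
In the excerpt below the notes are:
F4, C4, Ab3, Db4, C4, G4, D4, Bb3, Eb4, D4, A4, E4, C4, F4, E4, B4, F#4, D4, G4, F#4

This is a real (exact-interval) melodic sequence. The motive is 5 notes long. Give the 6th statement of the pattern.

Unit = 5 notes; the statements start on F4, G4, A4, B4, moving up a 2nd each time.
Continuing the starts: C#5 → D#5.
Statement 6 starts on D#5 and keeps the same exact contour: D#5 A#4 F#4 B4 A#4.

D#5 A#4 F#4 B4 A#4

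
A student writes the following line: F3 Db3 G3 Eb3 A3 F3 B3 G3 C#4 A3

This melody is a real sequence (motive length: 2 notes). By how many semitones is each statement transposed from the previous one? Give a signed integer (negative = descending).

The 2-note cells begin on F3, G3, A3, B3, C#4 — each up a 2nd from the last.
F3→G3 is 55 − 53 = 2 semitones.

2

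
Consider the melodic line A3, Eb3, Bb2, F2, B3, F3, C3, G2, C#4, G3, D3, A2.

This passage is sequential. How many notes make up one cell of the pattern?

12 notes total. Splitting into 3 groups of 4:
A3 Eb3 Bb2 F2 | B3 F3 C3 G2 | C#4 G3 D3 A2
That's a consistent up a 2nd shift per cell, and no other grouping gives one.

4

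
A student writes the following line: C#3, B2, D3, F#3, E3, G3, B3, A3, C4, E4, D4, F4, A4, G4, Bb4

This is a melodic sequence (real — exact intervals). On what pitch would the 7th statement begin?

The 3-note cells begin on C#3, F#3, B3, E4, A4 — each up a 4th from the last.
Extending the heads up a 4th: D5 → G5.

G5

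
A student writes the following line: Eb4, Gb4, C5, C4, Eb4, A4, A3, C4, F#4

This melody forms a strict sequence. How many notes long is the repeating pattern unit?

3

There are 9 notes; a 3-note unit gives 3 cells:
Eb4 Gb4 C5 | C4 Eb4 A4 | A3 C4 F#4
Each cell is the previous one down a 3rd — so the unit is 3 notes.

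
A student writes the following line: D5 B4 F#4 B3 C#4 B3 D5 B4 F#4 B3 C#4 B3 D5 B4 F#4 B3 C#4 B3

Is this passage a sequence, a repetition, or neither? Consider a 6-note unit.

Each 6-note cell is identical (D5 B4 F#4 B3 C#4 B3), restated at the same pitch.

repetition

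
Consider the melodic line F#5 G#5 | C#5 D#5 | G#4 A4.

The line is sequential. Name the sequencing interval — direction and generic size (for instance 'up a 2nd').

down a 4th

With a 2-note motive the entries are F#5, C#5, G#4, each down a 4th from the previous.
From F#5 to C#5: down a 4th.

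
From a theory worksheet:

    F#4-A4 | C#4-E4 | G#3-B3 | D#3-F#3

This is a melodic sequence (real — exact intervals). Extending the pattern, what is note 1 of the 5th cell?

A#2

The unit is 2 notes. Position-1 pitches of the 4 shown cells: F#4, C#4, G#3, D#3.
From D#3, down a 4th gives A#2.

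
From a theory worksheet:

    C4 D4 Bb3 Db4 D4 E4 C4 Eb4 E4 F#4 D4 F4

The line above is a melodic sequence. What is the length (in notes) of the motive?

4

There are 12 notes; a 4-note unit gives 3 cells:
C4 D4 Bb3 Db4 | D4 E4 C4 Eb4 | E4 F#4 D4 F4
Every group is a transposition up a 2nd of the one before; no shorter unit works.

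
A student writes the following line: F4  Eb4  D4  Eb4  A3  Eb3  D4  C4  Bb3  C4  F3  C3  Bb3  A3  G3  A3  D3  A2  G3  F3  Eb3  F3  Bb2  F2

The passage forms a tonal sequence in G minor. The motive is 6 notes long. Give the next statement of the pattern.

Taking 6-note groups, the heads are F4, D4, Bb3, G3: the pattern moves down a 3rd.
Statement 5 starts on Eb3 and keeps the same diatonic contour: Eb3 D3 C3 D3 G2 D2.

Eb3 D3 C3 D3 G2 D2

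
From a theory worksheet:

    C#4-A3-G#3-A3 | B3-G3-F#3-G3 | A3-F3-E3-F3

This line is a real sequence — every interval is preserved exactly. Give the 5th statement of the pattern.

Taking 4-note groups, the heads are C#4, B3, A3: the pattern moves down a 2nd.
Continuing the starts: G3 → F3.
So cell 5 is F3 Db3 C3 Db3.

F3 Db3 C3 Db3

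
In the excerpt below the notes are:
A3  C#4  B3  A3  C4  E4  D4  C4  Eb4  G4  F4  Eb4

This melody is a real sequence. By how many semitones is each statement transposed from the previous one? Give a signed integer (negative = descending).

3

The 4-note cells begin on A3, C4, Eb4 — each up a 3rd from the last.
A3 to C4 spans +3 semitones.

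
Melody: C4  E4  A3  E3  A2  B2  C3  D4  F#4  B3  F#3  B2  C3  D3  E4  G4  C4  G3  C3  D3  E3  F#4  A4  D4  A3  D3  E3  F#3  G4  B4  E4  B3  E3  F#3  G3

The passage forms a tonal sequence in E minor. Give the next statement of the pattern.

A4 C5 F#4 C4 F#3 G3 A3

Taking 7-note groups, the heads are C4, D4, E4, F#4, G4: the pattern moves up a 2nd.
So cell 6 is A4 C5 F#4 C4 F#3 G3 A3.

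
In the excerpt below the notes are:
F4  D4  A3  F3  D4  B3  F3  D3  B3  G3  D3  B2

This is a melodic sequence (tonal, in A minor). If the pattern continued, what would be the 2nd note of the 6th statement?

Grouping in 4s, the 2nd note of each cell is D4, B3, G3.
Carrying that down a 3rd forward: E3 → C3 → A2.

A2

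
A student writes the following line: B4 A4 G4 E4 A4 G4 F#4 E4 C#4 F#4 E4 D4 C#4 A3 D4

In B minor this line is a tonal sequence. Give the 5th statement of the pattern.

A3 G3 F#3 D3 G3

With a 5-note motive the entries are B4, G4, E4, each down a 3rd from the previous.
Carrying on: C#4 → A3.
From A3 the diatonic shape gives A3 G3 F#3 D3 G3.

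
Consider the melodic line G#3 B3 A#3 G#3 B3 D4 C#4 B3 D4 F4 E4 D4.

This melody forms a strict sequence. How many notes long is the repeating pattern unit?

4

There are 12 notes; a 4-note unit gives 3 cells:
G#3 B3 A#3 G#3 | B3 D4 C#4 B3 | D4 F4 E4 D4
Each cell is the previous one up a 3rd — so the unit is 4 notes.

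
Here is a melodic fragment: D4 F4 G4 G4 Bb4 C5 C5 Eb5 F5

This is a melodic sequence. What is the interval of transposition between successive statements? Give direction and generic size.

up a 4th

With a 3-note motive the entries are D4, G4, C5, each up a 4th from the previous.
From D4 to G4: up a 4th.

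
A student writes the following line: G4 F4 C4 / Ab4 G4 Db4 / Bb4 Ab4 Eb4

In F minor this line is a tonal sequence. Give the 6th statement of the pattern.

Eb5 Db5 Ab4

Unit = 3 notes; the statements start on G4, Ab4, Bb4, moving up a 2nd each time.
Continuing the starts: C5 → Db5 → Eb5.
From Eb5 the diatonic shape gives Eb5 Db5 Ab4.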